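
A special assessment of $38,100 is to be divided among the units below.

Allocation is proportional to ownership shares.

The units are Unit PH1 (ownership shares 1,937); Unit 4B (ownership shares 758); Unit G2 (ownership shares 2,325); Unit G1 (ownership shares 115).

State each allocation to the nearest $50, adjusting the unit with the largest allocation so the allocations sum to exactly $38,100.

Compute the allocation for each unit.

Unit PH1: $14,350 | Unit 4B: $5,600 | Unit G2: $17,300 | Unit G1: $850

Sum of ownership shares: 5,135.
Pro-rata amounts: Unit PH1 1,937/5,135 × $38,100 = 14,371.90; Unit 4B 758/5,135 × $38,100 = 5,624.11; Unit G2 2,325/5,135 × $38,100 = 17,250.73; Unit G1 115/5,135 × $38,100 = 853.26.
At nearest $50: Unit PH1 $14,350; Unit 4B $5,600; Unit G2 $17,250; Unit G1 $850. Sum = $38,050.
Difference $38,100 − $38,050 = +$50 applied to largest allocation (Unit G2): Unit G2 becomes $17,300.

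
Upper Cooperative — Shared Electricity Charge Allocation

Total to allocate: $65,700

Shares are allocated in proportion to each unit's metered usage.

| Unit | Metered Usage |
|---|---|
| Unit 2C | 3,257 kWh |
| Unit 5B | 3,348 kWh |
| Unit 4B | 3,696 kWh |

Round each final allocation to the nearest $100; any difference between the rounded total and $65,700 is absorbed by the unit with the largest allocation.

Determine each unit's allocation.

Unit 2C: $20,800 | Unit 5B: $21,400 | Unit 4B: $23,500

Sum of metered usage: 10,301.
Raw shares: Unit 2C 3,257/10,301 × $65,700 = 20,773.22; Unit 5B 3,348/10,301 × $65,700 = 21,353.62; Unit 4B 3,696/10,301 × $65,700 = 23,573.17.
Rounded to nearest $100: Unit 2C $20,800; Unit 5B $21,400; Unit 4B $23,600. Sum = $65,800.
Difference $65,700 − $65,800 = −$100 applied to largest allocation (Unit 4B): Unit 4B becomes $23,500.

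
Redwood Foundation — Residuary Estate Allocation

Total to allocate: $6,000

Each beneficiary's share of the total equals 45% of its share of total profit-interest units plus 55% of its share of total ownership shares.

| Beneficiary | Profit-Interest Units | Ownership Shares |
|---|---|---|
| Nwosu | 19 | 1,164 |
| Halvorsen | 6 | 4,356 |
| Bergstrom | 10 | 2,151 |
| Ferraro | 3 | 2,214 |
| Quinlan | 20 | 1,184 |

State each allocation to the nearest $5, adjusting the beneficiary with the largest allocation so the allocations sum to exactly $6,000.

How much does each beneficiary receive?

Profit-interest units total 58; ownership shares total 11,069.
Combined weights (45% profit-interest units + 55% ownership shares): Nwosu 0.2053; Halvorsen 0.2630; Bergstrom 0.1845; Ferraro 0.1333; Quinlan 0.2140.
Pro-rata amounts: Nwosu 1,231.51; Halvorsen 1,577.96; Bergstrom 1,106.79; Ferraro 799.71; Quinlan 1,284.02.
At nearest $5: Nwosu $1,230; Halvorsen $1,580; Bergstrom $1,105; Ferraro $800; Quinlan $1,285. Sum = $6,000.
No rounding difference to absorb.

Nwosu: $1,230 | Halvorsen: $1,580 | Bergstrom: $1,105 | Ferraro: $800 | Quinlan: $1,285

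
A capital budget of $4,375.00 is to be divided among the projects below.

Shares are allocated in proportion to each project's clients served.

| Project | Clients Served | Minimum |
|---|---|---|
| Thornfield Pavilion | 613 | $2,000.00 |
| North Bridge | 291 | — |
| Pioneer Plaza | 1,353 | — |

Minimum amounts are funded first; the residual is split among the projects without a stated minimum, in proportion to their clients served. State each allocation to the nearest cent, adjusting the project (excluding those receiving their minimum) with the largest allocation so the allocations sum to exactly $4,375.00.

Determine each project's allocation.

Guaranteed amounts: Thornfield Pavilion $2,000.00. Remaining pool $2,375.00.
Remaining pool split over remaining clients served 1,644: North Bridge 420.3923 → $420.39; Pioneer Plaza 1,954.6077 → $1,954.61.

Thornfield Pavilion: $2,000.00; North Bridge: $420.39; Pioneer Plaza: $1,954.61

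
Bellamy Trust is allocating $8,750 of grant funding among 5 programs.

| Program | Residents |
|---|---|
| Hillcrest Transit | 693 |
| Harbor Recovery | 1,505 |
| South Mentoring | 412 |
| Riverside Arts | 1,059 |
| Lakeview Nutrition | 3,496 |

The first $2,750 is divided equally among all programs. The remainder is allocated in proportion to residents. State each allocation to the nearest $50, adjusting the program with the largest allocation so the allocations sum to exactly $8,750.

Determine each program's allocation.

Hillcrest Transit: $1,150; Harbor Recovery: $1,800; South Mentoring: $900; Riverside Arts: $1,450; Lakeview Nutrition: $3,450

$2,750 shared equally gives $550 per program.
Remainder $6,000 by residents (total 7,165): Hillcrest Transit 580.32 → $600; Harbor Recovery 1,260.29 → $1,250; South Mentoring 345.01 → $350; Riverside Arts 886.81 → $900; Lakeview Nutrition 2,927.56 → $2,950.
Rounding difference −$50 on remainder applied to Lakeview Nutrition.
Totals: Hillcrest Transit $550 + $600 = $1,150; Harbor Recovery $550 + $1,250 = $1,800; South Mentoring $550 + $350 = $900; Riverside Arts $550 + $900 = $1,450; Lakeview Nutrition $550 + $2,900 = $3,450.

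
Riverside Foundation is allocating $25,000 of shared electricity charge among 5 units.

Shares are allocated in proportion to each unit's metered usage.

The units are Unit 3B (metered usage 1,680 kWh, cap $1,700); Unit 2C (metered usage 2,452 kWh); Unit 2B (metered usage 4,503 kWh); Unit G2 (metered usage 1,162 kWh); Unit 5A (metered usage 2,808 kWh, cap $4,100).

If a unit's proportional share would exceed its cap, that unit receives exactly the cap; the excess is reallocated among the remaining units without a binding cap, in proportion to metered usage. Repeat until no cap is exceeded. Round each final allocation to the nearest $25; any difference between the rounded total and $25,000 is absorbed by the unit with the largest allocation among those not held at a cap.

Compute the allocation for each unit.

Unit 3B: $1,700; Unit 2C: $5,800; Unit 2B: $10,650; Unit G2: $2,750; Unit 5A: $4,100

Total metered usage = 12,605.
Unconstrained shares: Unit 3B 3,332.01; Unit 2C 4,863.15; Unit 2B 8,930.98; Unit G2 2,304.64; Unit 5A 5,569.22.
Cap binds for Unit 3B ($1,700), Unit 5A ($4,100); residual $19,200 reallocated over remaining metered usage 8,117.
Redistributed shares: Unit 2C 5,799.98 → $5,800; Unit 2B 10,651.42 → $10,650; Unit G2 2,748.60 → $2,750.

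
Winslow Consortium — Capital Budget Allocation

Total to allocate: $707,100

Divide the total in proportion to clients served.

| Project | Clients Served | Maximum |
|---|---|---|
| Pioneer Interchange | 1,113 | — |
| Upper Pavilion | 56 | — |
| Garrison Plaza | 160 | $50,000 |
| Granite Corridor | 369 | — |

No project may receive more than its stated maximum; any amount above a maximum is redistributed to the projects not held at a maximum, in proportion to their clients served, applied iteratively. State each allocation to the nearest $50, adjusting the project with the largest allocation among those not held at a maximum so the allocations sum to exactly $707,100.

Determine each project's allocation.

Pioneer Interchange: $475,500 | Upper Pavilion: $23,950 | Garrison Plaza: $50,000 | Granite Corridor: $157,650

Combined clients served = 1,698.
Proportional shares (ignoring caps): Pioneer Interchange 463,487.81; Upper Pavilion 23,320.14; Garrison Plaza 66,628.98; Granite Corridor 153,663.07.
Cap binds for Garrison Plaza ($50,000); remaining pool $657,100 reallocated over remaining clients served 1,538.
Redistributed shares: Pioneer Interchange 475,521.65 → $475,500; Upper Pavilion 23,925.62 → $23,950; Granite Corridor 157,652.73 → $157,650.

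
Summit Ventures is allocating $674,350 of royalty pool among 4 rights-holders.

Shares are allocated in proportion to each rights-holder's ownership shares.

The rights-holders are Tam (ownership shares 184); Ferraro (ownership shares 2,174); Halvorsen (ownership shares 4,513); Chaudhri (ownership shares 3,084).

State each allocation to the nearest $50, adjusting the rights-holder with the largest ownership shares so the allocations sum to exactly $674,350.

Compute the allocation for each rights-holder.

Tam: $12,450; Ferraro: $147,250; Halvorsen: $305,750; Chaudhri: $208,900

Combined ownership shares = 9,955.
Unrounded shares: Tam 184/9,955 × $674,350 = 12,464.13; Ferraro 2,174/9,955 × $674,350 = 147,266.39; Halvorsen 4,513/9,955 × $674,350 = 305,709.85; Chaudhri 3,084/9,955 × $674,350 = 208,909.63.
At nearest $50: Tam $12,450; Ferraro $147,250; Halvorsen $305,700; Chaudhri $208,900. Sum = $674,300.
Difference $674,350 − $674,300 = +$50 applied to largest ownership shares (Halvorsen): Halvorsen becomes $305,750.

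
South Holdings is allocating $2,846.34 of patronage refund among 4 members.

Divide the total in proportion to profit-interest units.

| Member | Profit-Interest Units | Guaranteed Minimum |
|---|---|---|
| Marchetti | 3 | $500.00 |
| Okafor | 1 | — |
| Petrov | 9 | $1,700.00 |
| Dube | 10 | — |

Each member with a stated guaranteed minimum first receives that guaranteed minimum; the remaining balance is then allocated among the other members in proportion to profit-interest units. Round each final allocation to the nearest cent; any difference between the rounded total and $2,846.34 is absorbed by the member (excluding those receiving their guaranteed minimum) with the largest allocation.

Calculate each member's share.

Guaranteed amounts: Marchetti $500.00; Petrov $1,700.00. Remaining pool $646.34.
Remaining pool split over remaining profit-interest units 11: Okafor 58.7582 → $58.76; Dube 587.5818 → $587.58.

Marchetti: $500.00; Okafor: $58.76; Petrov: $1,700.00; Dube: $587.58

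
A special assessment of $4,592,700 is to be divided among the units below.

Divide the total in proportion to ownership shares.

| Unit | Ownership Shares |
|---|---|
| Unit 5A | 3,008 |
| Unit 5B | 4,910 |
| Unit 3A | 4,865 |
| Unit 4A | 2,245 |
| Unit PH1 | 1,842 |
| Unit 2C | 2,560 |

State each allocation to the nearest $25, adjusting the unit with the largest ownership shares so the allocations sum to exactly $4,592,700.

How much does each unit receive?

Unit 5A: $711,000 | Unit 5B: $1,160,600 | Unit 3A: $1,149,950 | Unit 4A: $530,650 | Unit PH1: $435,400 | Unit 2C: $605,100

Total ownership shares = 19,430.
Pro-rata amounts: Unit 5A 3,008/19,430 × $4,592,700 = 711,005.74; Unit 5B 4,910/19,430 × $4,592,700 = 1,160,584.51; Unit 3A 4,865/19,430 × $4,592,700 = 1,149,947.79; Unit 4A 2,245/19,430 × $4,592,700 = 530,654.22; Unit PH1 1,842/19,430 × $4,592,700 = 435,396.47; Unit 2C 2,560/19,430 × $4,592,700 = 605,111.27.
At nearest $25: Unit 5A $711,000; Unit 5B $1,160,575; Unit 3A $1,149,950; Unit 4A $530,650; Unit PH1 $435,400; Unit 2C $605,100. Sum = $4,592,675.
Difference $4,592,700 − $4,592,675 = +$25 applied to largest ownership shares (Unit 5B): Unit 5B becomes $1,160,600.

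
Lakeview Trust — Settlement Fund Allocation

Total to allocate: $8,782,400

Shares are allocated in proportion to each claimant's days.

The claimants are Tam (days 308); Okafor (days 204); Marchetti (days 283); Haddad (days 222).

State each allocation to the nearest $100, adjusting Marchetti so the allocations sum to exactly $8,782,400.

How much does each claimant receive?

Sum of days: 1,017.
Pro-rata amounts: Tam 308/1,017 × $8,782,400 = 2,659,763.23; Okafor 204/1,017 × $8,782,400 = 1,761,661.36; Marchetti 283/1,017 × $8,782,400 = 2,443,873.35; Haddad 222/1,017 × $8,782,400 = 1,917,102.06.
Rounded to nearest $100: Tam $2,659,800; Okafor $1,761,700; Marchetti $2,443,900; Haddad $1,917,100. Sum = $8,782,500.
Difference $8,782,400 − $8,782,500 = −$100 applied to Marchetti: Marchetti becomes $2,443,800.

Tam: $2,659,800 · Okafor: $1,761,700 · Marchetti: $2,443,800 · Haddad: $1,917,100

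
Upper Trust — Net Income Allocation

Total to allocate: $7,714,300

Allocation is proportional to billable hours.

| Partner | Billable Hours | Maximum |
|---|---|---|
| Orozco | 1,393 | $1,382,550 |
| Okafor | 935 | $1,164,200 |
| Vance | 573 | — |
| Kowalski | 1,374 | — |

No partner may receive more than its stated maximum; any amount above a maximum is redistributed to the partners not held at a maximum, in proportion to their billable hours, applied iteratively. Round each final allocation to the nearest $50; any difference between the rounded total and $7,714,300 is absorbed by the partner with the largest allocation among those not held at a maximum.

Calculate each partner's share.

Billable hours total: 4,275.
Proportional shares (ignoring caps): Orozco 2,513,688.87; Okafor 1,687,221.17; Vance 1,033,986.88; Kowalski 2,479,403.09.
Held at cap: Orozco ($1,382,550), Okafor ($1,164,200); remaining pool $5,167,550 reallocated over remaining billable hours 1,947.
Redistributed shares: Vance 1,520,804.39 → $1,520,800; Kowalski 3,646,745.61 → $3,646,750.

Orozco: $1,382,550 | Okafor: $1,164,200 | Vance: $1,520,800 | Kowalski: $3,646,750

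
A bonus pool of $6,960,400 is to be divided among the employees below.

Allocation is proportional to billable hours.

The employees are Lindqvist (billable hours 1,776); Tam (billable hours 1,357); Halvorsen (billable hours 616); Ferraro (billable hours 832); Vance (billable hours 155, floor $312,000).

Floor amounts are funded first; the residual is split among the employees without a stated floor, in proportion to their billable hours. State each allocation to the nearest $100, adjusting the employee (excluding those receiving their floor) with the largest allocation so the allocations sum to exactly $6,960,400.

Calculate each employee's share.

Lindqvist: $2,577,500 · Tam: $1,969,400 · Halvorsen: $894,000 · Ferraro: $1,207,500 · Vance: $312,000

Minimums first: Vance $312,000. Remaining pool $6,648,400.
Remaining pool split over remaining billable hours 4,581: Lindqvist 2,577,506.75 → $2,577,500; Tam 1,969,412.53 → $1,969,400; Halvorsen 894,000.09 → $894,000; Ferraro 1,207,480.64 → $1,207,500.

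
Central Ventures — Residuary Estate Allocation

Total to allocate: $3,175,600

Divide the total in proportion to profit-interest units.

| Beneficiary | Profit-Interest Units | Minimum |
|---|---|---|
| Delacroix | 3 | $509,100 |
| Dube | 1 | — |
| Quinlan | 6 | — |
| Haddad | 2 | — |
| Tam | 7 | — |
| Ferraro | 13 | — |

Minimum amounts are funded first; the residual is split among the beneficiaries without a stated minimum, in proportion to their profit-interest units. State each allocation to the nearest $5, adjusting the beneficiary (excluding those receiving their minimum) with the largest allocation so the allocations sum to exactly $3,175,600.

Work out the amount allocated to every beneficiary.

Minimums first: Delacroix $509,100. Balance $2,666,500.
Balance split over remaining profit-interest units 29: Dube 91,948.28 → $91,950; Quinlan 551,689.66 → $551,690; Haddad 183,896.55 → $183,895; Tam 643,637.93 → $643,640; Ferraro 1,195,327.59 → $1,195,330.
Rounding difference −$5 applied to Ferraro → $1,195,325.

Delacroix: $509,100 · Dube: $91,950 · Quinlan: $551,690 · Haddad: $183,895 · Tam: $643,640 · Ferraro: $1,195,325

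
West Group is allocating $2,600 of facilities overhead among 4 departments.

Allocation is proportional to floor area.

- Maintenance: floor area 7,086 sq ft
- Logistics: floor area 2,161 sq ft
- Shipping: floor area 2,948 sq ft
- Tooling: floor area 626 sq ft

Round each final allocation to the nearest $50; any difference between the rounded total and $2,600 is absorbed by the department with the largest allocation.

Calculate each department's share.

Maintenance: $1,400 | Logistics: $450 | Shipping: $600 | Tooling: $150

Floor area total: 12,821.
Pro-rata amounts: Maintenance 7,086/12,821 × $2,600 = 1,436.99; Logistics 2,161/12,821 × $2,600 = 438.23; Shipping 2,948/12,821 × $2,600 = 597.83; Tooling 626/12,821 × $2,600 = 126.95.
After rounding ($50): Maintenance $1,450; Logistics $450; Shipping $600; Tooling $150. Sum = $2,650.
Difference $2,600 − $2,650 = −$50 applied to largest allocation (Maintenance): Maintenance becomes $1,400.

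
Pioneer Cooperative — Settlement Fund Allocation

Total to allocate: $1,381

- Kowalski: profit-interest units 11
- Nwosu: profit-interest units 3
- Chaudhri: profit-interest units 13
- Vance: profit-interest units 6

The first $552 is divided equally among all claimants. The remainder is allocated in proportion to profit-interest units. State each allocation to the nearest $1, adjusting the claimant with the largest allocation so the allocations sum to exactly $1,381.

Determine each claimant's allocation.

Kowalski: $414 · Nwosu: $213 · Chaudhri: $465 · Vance: $289

First tranche $552 split equally: $138 each.
Remainder $829 by profit-interest units (total 33): Kowalski 276.33 → $276; Nwosu 75.36 → $75; Chaudhri 326.58 → $327; Vance 150.73 → $151.
Totals: Kowalski $138 + $276 = $414; Nwosu $138 + $75 = $213; Chaudhri $138 + $327 = $465; Vance $138 + $151 = $289.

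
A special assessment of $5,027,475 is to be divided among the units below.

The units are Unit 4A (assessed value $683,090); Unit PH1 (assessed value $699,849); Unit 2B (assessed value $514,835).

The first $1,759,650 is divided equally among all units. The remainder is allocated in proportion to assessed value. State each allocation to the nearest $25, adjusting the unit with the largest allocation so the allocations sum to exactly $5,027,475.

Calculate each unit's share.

First tranche $1,759,650 split equally: $586,550 each.
Remainder $3,267,825 by assessed value (total 1,897,774): Unit 4A 1,176,229.93 → $1,176,225; Unit PH1 1,205,087.68 → $1,205,100; Unit 2B 886,507.39 → $886,500.
Totals: Unit 4A $586,550 + $1,176,225 = $1,762,775; Unit PH1 $586,550 + $1,205,100 = $1,791,650; Unit 2B $586,550 + $886,500 = $1,473,050.

Unit 4A: $1,762,775 · Unit PH1: $1,791,650 · Unit 2B: $1,473,050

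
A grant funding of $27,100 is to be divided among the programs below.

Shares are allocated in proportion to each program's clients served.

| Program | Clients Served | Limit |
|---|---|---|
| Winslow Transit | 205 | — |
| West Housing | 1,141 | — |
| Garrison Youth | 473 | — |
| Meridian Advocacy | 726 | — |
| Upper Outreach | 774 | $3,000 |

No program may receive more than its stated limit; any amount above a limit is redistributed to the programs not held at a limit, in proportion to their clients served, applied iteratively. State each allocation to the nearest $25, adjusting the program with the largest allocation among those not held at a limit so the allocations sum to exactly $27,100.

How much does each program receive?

Clients served total: 3,319.
Unconstrained shares: Winslow Transit 1,673.85; West Housing 9,316.39; Garrison Youth 3,862.10; Meridian Advocacy 5,927.87; Upper Outreach 6,319.80.
Cap binds for Upper Outreach ($3,000); balance $24,100 reallocated over remaining clients served 2,545.
Remaining shares: Winslow Transit 1,941.26 → $1,950; West Housing 10,804.75 → $10,800; Garrison Youth 4,479.10 → $4,475; Meridian Advocacy 6,874.89 → $6,875.

Winslow Transit: $1,950 · West Housing: $10,800 · Garrison Youth: $4,475 · Meridian Advocacy: $6,875 · Upper Outreach: $3,000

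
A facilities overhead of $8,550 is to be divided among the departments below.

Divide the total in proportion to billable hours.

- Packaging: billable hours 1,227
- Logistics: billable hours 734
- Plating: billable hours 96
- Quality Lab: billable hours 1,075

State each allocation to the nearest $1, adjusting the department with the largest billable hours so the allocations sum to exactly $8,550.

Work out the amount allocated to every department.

Sum of billable hours: 3,132.
Unrounded shares: Packaging 1,227/3,132 × $8,550 = 3,349.57; Logistics 734/3,132 × $8,550 = 2,003.74; Plating 96/3,132 × $8,550 = 262.07; Quality Lab 1,075/3,132 × $8,550 = 2,934.63.
At nearest $1: Packaging $3,350; Logistics $2,004; Plating $262; Quality Lab $2,935. Sum = $8,551.
Difference $8,550 − $8,551 = −$1 applied to largest billable hours (Packaging): Packaging becomes $3,349.

Packaging: $3,349; Logistics: $2,004; Plating: $262; Quality Lab: $2,935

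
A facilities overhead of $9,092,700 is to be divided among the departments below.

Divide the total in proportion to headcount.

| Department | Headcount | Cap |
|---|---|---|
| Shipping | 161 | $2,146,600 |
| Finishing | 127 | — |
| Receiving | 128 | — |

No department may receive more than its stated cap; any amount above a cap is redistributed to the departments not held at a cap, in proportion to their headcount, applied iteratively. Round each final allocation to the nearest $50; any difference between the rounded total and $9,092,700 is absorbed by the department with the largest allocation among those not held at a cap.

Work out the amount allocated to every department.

Combined headcount = 416.
Unconstrained shares: Shipping 3,519,049.76; Finishing 2,775,896.39; Receiving 2,797,753.85.
Cap binds for Shipping ($2,146,600); residual $6,946,100 reallocated over remaining headcount 255.
Remaining shares: Finishing 3,459,430.20 → $3,459,450; Receiving 3,486,669.80 → $3,486,650.

Shipping: $2,146,600 | Finishing: $3,459,450 | Receiving: $3,486,650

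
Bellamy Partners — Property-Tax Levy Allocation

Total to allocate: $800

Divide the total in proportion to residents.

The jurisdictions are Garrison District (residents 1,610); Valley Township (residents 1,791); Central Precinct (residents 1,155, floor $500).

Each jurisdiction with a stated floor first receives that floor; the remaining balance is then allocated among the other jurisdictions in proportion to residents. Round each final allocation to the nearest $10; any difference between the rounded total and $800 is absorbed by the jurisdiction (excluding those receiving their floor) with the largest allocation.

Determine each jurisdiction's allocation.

Garrison District: $140 | Valley Township: $160 | Central Precinct: $500

Fund the minimums — Central Precinct $500. Balance $300.
Balance split over remaining residents 3,401: Garrison District 142.02 → $140; Valley Township 157.98 → $160.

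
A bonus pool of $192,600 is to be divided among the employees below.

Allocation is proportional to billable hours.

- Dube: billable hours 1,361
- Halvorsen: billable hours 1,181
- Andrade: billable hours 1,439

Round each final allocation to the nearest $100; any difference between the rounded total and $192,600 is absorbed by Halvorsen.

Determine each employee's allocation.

Dube: $65,800 · Halvorsen: $57,200 · Andrade: $69,600

Sum of billable hours: 3,981.
Pro-rata amounts: Dube 1,361/3,981 × $192,600 = 65,844.91; Halvorsen 1,181/3,981 × $192,600 = 57,136.55; Andrade 1,439/3,981 × $192,600 = 69,618.54.
At nearest $100: Dube $65,800; Halvorsen $57,100; Andrade $69,600. Sum = $192,500.
Difference $192,600 − $192,500 = +$100 applied to Halvorsen: Halvorsen becomes $57,200.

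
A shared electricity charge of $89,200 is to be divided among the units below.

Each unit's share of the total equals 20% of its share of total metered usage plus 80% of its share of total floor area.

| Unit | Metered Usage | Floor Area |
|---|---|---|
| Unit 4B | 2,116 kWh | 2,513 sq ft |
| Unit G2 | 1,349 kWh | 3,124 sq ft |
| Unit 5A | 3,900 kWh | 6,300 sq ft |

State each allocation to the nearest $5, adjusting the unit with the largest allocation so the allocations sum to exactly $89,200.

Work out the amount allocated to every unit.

Unit 4B: $20,150 | Unit G2: $21,945 | Unit 5A: $47,105

Metered usage total 7,365; floor area total 11,937.
Blended shares (20% metered usage + 80% floor area): Unit 4B 0.2259; Unit G2 0.2460; Unit 5A 0.5281.
Unrounded shares: Unit 4B 20,148.36; Unit G2 21,943.07; Unit 5A 47,108.57.
Rounded to nearest $5: Unit 4B $20,150; Unit G2 $21,945; Unit 5A $47,110. Sum = $89,205.
Difference $89,200 − $89,205 = −$5 applied to largest allocation (Unit 5A): Unit 5A becomes $47,105.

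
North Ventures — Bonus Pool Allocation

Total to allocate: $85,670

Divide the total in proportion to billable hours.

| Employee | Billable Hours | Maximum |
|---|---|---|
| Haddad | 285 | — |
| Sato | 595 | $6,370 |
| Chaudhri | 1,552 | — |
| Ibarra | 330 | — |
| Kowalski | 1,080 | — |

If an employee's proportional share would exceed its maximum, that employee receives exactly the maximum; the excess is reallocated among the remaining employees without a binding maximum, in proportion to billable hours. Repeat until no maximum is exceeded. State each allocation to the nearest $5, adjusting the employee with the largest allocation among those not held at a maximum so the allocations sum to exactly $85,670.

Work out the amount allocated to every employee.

Haddad: $6,960 · Sato: $6,370 · Chaudhri: $37,905 · Ibarra: $8,060 · Kowalski: $26,375

Billable hours total: 3,842.
Proportional shares (ignoring caps): Haddad 6,355.01; Sato 13,267.48; Chaudhri 34,606.93; Ibarra 7,358.43; Kowalski 24,082.14.
Held at cap: Sato ($6,370); residual $79,300 reallocated over remaining billable hours 3,247.
Redistributed shares: Haddad 6,960.43 → $6,960; Chaudhri 37,903.79 → $37,905; Ibarra 8,059.44 → $8,060; Kowalski 26,376.35 → $26,375.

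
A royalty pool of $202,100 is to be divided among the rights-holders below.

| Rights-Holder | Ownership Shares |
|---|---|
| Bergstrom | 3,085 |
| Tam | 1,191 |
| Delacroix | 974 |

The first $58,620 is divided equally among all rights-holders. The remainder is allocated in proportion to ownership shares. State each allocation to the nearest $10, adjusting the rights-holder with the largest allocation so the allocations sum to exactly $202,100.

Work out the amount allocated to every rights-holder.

First tranche $58,620 split equally: $19,540 each.
Remainder $143,480 by ownership shares (total 5,250): Bergstrom 84,311.58 → $84,310; Tam 32,549.46 → $32,550; Delacroix 26,618.96 → $26,620.
Totals: Bergstrom $19,540 + $84,310 = $103,850; Tam $19,540 + $32,550 = $52,090; Delacroix $19,540 + $26,620 = $46,160.

Bergstrom: $103,850 | Tam: $52,090 | Delacroix: $46,160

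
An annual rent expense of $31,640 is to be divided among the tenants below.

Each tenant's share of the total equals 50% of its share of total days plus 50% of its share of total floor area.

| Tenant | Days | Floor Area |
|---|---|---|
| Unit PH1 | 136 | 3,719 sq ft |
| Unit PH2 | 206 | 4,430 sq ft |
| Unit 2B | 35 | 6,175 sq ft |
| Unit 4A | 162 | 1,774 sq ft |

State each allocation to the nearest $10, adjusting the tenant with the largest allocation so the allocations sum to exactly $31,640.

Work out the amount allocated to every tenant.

Unit PH1: $7,650 | Unit PH2: $10,390 | Unit 2B: $7,100 | Unit 4A: $6,500

Days total 539; floor area total 16,098.
Blended shares (50% days + 50% floor area): Unit PH1 0.2417; Unit PH2 0.3287; Unit 2B 0.2243; Unit 4A 0.2054.
Raw shares: Unit PH1 7,646.46; Unit PH2 10,399.73; Unit 2B 7,095.64; Unit 4A 6,498.17.
After rounding ($10): Unit PH1 $7,650; Unit PH2 $10,400; Unit 2B $7,100; Unit 4A $6,500. Sum = $31,650.
Difference $31,640 − $31,650 = −$10 applied to largest allocation (Unit PH2): Unit PH2 becomes $10,390.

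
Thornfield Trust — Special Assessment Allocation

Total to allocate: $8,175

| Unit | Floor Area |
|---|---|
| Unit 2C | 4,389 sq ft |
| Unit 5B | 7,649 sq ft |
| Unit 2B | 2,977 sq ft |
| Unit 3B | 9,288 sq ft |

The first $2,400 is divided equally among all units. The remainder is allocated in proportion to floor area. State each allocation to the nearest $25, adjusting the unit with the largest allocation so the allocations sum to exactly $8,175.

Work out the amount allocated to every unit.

Equal tier: $2,400 ÷ 4 = $600 apiece.
Remainder $5,775 by floor area (total 24,303): Unit 2C 1,042.94 → $1,050; Unit 5B 1,817.59 → $1,825; Unit 2B 707.41 → $700; Unit 3B 2,207.06 → $2,200.
Totals: Unit 2C $600 + $1,050 = $1,650; Unit 5B $600 + $1,825 = $2,425; Unit 2B $600 + $700 = $1,300; Unit 3B $600 + $2,200 = $2,800.

Unit 2C: $1,650 · Unit 5B: $2,425 · Unit 2B: $1,300 · Unit 3B: $2,800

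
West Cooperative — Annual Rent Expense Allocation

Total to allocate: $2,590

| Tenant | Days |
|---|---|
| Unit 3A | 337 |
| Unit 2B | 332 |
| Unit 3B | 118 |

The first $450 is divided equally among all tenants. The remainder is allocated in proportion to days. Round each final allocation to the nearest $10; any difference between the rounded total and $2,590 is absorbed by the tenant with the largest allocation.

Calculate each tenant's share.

Unit 3A: $1,070 | Unit 2B: $1,050 | Unit 3B: $470

$450 shared equally gives $150 per tenant.
Remainder $2,140 by days (total 787): Unit 3A 916.37 → $920; Unit 2B 902.77 → $900; Unit 3B 320.86 → $320.
Totals: Unit 3A $150 + $920 = $1,070; Unit 2B $150 + $900 = $1,050; Unit 3B $150 + $320 = $470.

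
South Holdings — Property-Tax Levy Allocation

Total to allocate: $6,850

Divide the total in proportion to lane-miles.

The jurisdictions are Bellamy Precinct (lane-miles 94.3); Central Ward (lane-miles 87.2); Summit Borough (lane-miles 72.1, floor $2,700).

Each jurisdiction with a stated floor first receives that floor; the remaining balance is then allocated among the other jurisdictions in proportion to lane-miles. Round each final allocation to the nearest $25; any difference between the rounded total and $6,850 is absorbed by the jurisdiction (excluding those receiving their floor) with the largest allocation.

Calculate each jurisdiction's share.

Minimums first: Summit Borough $2,700. Balance $4,150.
Balance split over remaining lane-miles 181.5: Bellamy Precinct 2,156.17 → $2,150; Central Ward 1,993.83 → $2,000.

Bellamy Precinct: $2,150 · Central Ward: $2,000 · Summit Borough: $2,700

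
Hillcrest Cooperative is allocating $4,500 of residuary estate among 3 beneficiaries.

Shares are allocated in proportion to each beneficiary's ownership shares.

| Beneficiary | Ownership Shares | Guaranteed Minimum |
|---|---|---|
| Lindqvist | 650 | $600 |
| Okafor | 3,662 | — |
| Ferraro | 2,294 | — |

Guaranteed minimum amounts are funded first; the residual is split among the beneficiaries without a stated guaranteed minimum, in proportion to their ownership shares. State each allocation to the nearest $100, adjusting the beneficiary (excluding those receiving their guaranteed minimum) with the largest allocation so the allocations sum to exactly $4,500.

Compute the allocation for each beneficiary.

Lindqvist: $600 · Okafor: $2,400 · Ferraro: $1,500

Fund the minimums — Lindqvist $600. Remaining pool $3,900.
Remaining pool split over remaining ownership shares 5,956: Okafor 2,397.88 → $2,400; Ferraro 1,502.12 → $1,500.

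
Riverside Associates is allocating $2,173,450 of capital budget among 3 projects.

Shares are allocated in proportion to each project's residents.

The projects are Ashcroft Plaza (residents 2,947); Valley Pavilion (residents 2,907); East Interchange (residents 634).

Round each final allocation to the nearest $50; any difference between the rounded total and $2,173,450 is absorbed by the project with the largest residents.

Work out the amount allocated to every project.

Ashcroft Plaza: $987,200 · Valley Pavilion: $973,850 · East Interchange: $212,400

Combined residents = 6,488.
Proportional shares: Ashcroft Plaza 2,947/6,488 × $2,173,450 = 987,231.37; Valley Pavilion 2,907/6,488 × $2,173,450 = 973,831.56; East Interchange 634/6,488 × $2,173,450 = 212,387.07.
Rounded to nearest $50: Ashcroft Plaza $987,250; Valley Pavilion $973,850; East Interchange $212,400. Sum = $2,173,500.
Difference $2,173,450 − $2,173,500 = −$50 applied to largest residents (Ashcroft Plaza): Ashcroft Plaza becomes $987,200.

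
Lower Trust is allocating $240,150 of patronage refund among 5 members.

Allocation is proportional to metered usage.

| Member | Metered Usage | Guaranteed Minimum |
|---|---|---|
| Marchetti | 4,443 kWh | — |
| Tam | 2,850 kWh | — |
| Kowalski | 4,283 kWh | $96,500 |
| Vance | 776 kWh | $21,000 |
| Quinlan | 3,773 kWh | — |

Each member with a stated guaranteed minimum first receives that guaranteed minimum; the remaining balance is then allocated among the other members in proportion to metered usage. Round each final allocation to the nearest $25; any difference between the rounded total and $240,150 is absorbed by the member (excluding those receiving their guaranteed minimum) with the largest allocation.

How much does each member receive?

Fund the minimums — Kowalski $96,500; Vance $21,000. Remaining pool $122,650.
Remaining pool split over remaining metered usage 11,066: Marchetti 49,243.99 → $49,250; Tam 31,587.97 → $31,600; Quinlan 41,818.04 → $41,825.
Rounding difference −$25 applied to Marchetti → $49,225.

Marchetti: $49,225 | Tam: $31,600 | Kowalski: $96,500 | Vance: $21,000 | Quinlan: $41,825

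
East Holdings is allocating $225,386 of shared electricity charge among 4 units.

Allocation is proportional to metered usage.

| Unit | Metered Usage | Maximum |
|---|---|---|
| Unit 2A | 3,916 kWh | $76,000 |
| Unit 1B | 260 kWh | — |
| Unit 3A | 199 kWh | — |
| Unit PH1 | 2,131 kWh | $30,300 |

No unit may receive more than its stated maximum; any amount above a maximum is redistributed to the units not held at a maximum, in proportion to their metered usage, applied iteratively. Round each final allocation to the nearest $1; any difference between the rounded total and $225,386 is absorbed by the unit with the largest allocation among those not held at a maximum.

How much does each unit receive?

Unit 2A: $76,000 | Unit 1B: $67,456 | Unit 3A: $51,630 | Unit PH1: $30,300

Metered usage total: 6,506.
Proportional shares (ignoring caps): Unit 2A 135,661.17; Unit 1B 9,007.13; Unit 3A 6,893.92; Unit PH1 73,823.79.
Cap binds for Unit 2A ($76,000), Unit PH1 ($30,300); residual $119,086 reallocated over remaining metered usage 459.
Redistributed shares: Unit 1B 67,456.12 → $67,456; Unit 3A 51,629.88 → $51,630.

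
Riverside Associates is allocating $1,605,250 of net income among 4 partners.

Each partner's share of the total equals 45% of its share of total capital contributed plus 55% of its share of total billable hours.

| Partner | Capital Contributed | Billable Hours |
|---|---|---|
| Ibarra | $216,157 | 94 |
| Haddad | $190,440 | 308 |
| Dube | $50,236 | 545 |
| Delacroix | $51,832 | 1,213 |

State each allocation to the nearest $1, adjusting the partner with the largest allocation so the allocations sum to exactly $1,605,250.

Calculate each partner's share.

Ibarra: $345,390 · Haddad: $396,340 · Dube: $294,106 · Delacroix: $569,414

Capital contributed total 508,665; billable hours total 2,160.
Blended shares (45% capital contributed + 55% billable hours): Ibarra 0.2152; Haddad 0.2469; Dube 0.1832; Delacroix 0.3547.
Raw shares: Ibarra 345,389.63; Haddad 396,339.81; Dube 294,106.46; Delacroix 569,414.10.
Rounded to nearest $1: Ibarra $345,390; Haddad $396,340; Dube $294,106; Delacroix $569,414. Sum = $1,605,250.
Rounded total matches; no reconciliation needed.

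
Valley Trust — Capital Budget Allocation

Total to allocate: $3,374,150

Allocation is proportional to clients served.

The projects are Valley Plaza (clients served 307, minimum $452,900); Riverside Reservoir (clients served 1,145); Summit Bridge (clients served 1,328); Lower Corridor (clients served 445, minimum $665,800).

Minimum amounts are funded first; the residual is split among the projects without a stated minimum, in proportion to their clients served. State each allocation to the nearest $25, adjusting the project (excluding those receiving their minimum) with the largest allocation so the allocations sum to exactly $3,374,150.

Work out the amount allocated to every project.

Valley Plaza: $452,900 · Riverside Reservoir: $1,044,275 · Summit Bridge: $1,211,175 · Lower Corridor: $665,800

Fund the minimums — Valley Plaza $452,900; Lower Corridor $665,800. Residual $2,255,450.
Residual split over remaining clients served 2,473: Riverside Reservoir 1,044,274.26 → $1,044,275; Summit Bridge 1,211,175.74 → $1,211,175.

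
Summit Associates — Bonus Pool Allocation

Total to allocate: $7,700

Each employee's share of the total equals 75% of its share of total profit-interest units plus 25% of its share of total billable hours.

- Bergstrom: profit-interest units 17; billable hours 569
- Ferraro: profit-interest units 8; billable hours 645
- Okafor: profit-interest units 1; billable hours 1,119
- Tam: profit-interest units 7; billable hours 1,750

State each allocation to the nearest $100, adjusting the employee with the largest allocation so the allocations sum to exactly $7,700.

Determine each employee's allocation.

Profit-interest units total 33; billable hours total 4,083.
Combined weights (75% profit-interest units + 25% billable hours): Bergstrom 0.4212; Ferraro 0.2213; Okafor 0.0912; Tam 0.2662.
Proportional shares: Bergstrom 3,243.26; Ferraro 1,704.10; Okafor 702.57; Tam 2,050.07.
At nearest $100: Bergstrom $3,200; Ferraro $1,700; Okafor $700; Tam $2,100. Sum = $7,700.
No rounding difference to absorb.

Bergstrom: $3,200 | Ferraro: $1,700 | Okafor: $700 | Tam: $2,100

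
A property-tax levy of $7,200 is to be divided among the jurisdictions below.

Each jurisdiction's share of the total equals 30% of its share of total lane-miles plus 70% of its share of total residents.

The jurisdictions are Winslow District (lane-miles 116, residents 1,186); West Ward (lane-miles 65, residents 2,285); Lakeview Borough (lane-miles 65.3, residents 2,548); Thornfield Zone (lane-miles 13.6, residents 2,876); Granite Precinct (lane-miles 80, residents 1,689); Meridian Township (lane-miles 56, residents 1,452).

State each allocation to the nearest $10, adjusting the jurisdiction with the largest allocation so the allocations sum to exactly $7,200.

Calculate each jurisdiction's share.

Winslow District: $1,130 · West Ward: $1,310 · Lakeview Borough: $1,430 · Thornfield Zone: $1,280 · Granite Precinct: $1,140 · Meridian Township: $910

Lane-miles total 395.9; residents total 12,036.
Blended shares (30% lane-miles + 70% residents): Winslow District 0.1569; West Ward 0.1821; Lakeview Borough 0.1977; Thornfield Zone 0.1776; Granite Precinct 0.1589; Meridian Township 0.1269.
Pro-rata amounts: Winslow District 1,129.52; West Ward 1,311.46; Lakeview Borough 1,423.23; Thornfield Zone 1,278.51; Granite Precinct 1,143.73; Meridian Township 913.55.
At nearest $10: Winslow District $1,130; West Ward $1,310; Lakeview Borough $1,420; Thornfield Zone $1,280; Granite Precinct $1,140; Meridian Township $910. Sum = $7,190.
Difference $7,200 − $7,190 = +$10 applied to largest allocation (Lakeview Borough): Lakeview Borough becomes $1,430.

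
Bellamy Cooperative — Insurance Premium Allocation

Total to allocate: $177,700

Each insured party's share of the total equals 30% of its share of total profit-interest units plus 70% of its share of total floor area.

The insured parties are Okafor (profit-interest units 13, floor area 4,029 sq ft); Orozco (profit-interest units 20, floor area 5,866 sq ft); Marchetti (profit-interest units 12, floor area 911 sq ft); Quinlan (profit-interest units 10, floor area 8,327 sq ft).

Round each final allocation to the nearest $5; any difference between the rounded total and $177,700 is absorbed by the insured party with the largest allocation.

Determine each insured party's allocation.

Okafor: $38,795 · Orozco: $57,520 · Marchetti: $17,555 · Quinlan: $63,830

Profit-interest units total 55; floor area total 19,133.
Combined weights (30% profit-interest units + 70% floor area): Okafor 0.2183; Orozco 0.3237; Marchetti 0.0988; Quinlan 0.3592.
Unrounded shares: Okafor 38,794.42; Orozco 57,522.27; Marchetti 17,553.99; Quinlan 63,829.33.
At nearest $5: Okafor $38,795; Orozco $57,520; Marchetti $17,555; Quinlan $63,830. Sum = $177,700.
Rounded total matches; no reconciliation needed.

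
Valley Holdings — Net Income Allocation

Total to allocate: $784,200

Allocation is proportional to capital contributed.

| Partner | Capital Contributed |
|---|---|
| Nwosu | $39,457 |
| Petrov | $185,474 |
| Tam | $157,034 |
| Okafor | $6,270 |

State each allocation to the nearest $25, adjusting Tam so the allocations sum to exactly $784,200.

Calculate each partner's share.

Nwosu: $79,700 · Petrov: $374,650 · Tam: $317,175 · Okafor: $12,675

Capital contributed total: 388,235.
Unrounded shares: Nwosu 39,457/388,235 × $784,200 = 79,699.61; Petrov 185,474/388,235 × $784,200 = 374,640.90; Tam 157,034/388,235 × $784,200 = 317,194.64; Okafor 6,270/388,235 × $784,200 = 12,664.84.
After rounding ($25): Nwosu $79,700; Petrov $374,650; Tam $317,200; Okafor $12,675. Sum = $784,225.
Difference $784,200 − $784,225 = −$25 applied to Tam: Tam becomes $317,175.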